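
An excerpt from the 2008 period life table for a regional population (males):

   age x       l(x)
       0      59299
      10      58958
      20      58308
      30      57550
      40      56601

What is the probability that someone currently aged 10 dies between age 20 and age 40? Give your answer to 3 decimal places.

This is the probability of reaching 20 but not 40, conditional on being alive at 10: (l(20) − l(40)) / l(10).
= (58308 − 56601) / 58958 = 1707 / 58958 = 0.028953.

0.029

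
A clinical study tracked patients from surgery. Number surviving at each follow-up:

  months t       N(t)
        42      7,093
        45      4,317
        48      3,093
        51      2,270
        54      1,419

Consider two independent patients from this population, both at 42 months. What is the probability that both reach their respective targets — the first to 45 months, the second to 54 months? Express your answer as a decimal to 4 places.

p₁ = N(45)/N(42) = 4,317/7,093 = 0.608628; p₂ = N(54)/N(42) = 1,419/7,093 = 0.200056.
P(both) = p₁ × p₂ = 0.608628 × 0.200056 = 0.121760.

0.1218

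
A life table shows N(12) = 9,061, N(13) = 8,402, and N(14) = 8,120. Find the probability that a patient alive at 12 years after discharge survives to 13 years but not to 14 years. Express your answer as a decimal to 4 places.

This is the probability of reaching 13 but not 14, conditional on being alive at 12: (N(13) − N(14)) / N(12).
= (8,402 − 8,120) / 9,061 = 282 / 9,061 = 0.031122.

0.0311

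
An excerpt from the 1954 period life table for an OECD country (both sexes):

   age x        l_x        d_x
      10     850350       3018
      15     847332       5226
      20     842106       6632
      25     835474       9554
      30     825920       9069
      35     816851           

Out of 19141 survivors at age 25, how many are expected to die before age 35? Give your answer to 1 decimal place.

The relevant probability is 1 − 816851/835474 = 0.022290.
Expected number = 19141 × 0.022290 = 426.7.

426.7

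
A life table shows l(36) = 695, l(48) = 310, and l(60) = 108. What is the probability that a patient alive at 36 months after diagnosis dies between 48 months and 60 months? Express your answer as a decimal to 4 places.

0.2906

This is the probability of reaching 48 but not 60, conditional on being alive at 36: (l(48) − l(60)) / l(36).
= (310 − 108) / 695 = 202 / 695 = 0.290647.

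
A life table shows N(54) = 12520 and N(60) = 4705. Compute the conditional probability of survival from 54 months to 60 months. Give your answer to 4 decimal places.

0.3758

The conditional survival probability is N(60)/N(54) = 4705/12520 = 0.375799.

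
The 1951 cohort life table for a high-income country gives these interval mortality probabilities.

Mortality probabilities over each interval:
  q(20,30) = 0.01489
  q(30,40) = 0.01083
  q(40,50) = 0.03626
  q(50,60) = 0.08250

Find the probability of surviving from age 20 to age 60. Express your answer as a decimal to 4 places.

Chaining the interval survival probabilities: (1 − 0.01489) × (1 − 0.01083) × (1 − 0.03626) × (1 − 0.08250).
= 0.98511 × 0.98917 × 0.96374 × 0.91750 = 0.861632.

0.8616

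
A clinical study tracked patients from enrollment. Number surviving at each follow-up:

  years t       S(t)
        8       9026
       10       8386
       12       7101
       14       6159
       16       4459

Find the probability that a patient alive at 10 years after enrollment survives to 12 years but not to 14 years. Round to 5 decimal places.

0.11233

This is the probability of reaching 12 but not 14, conditional on being alive at 10: (S(12) − S(14)) / S(10).
= (7101 − 6159) / 8386 = 942 / 8386 = 0.112330.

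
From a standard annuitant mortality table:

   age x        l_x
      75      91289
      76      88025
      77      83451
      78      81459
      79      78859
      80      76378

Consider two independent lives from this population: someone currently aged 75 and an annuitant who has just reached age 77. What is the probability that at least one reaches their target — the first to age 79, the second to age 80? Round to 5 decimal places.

p₁ = l_79/l_75 = 78859/91289 = 0.863839; p₂ = l_80/l_77 = 76378/83451 = 0.915244.
P(at least one) = 1 − (1−p₁)(1−p₂) = 1 − 0.136161 × 0.084756 = 0.988460.

0.98846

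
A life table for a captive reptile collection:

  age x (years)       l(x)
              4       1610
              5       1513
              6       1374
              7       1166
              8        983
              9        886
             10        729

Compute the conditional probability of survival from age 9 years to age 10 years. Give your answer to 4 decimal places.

The conditional survival probability is l(10)/l(9) = 729/886 = 0.822799.

0.8228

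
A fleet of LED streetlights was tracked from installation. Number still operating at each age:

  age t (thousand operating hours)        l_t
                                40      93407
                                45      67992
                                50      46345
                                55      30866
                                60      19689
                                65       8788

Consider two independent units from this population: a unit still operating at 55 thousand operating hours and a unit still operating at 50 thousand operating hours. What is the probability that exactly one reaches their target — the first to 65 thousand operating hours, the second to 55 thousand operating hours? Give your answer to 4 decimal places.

0.5715

p₁ = l_65/l_55 = 8788/30866 = 0.284715; p₂ = l_55/l_50 = 30866/46345 = 0.666005.
P(exactly one) = p₁(1−p₂) + (1−p₁)p₂ = 0.095093 + 0.476383 = 0.571477.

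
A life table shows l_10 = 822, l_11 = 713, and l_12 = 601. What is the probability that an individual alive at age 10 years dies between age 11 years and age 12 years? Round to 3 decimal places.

0.136

This is the probability of reaching 11 but not 12, conditional on being alive at 10: (l_11 − l_12) / l_10.
= (713 − 601) / 822 = 112 / 822 = 0.136253.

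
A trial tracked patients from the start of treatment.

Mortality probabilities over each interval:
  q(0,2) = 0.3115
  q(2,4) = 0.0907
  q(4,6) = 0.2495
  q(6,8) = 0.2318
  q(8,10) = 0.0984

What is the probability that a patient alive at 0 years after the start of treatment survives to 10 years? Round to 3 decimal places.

The overall survival probability is (1 − 0.3115) × (1 − 0.0907) × (1 − 0.2495) × (1 − 0.2318) × (1 − 0.0984).
= 0.6885 × 0.9093 × 0.7505 × 0.7682 × 0.9016 = 0.325424.

0.325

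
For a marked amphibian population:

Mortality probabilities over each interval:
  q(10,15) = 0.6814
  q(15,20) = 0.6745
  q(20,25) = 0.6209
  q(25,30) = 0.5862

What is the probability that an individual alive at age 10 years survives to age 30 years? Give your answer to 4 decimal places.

0.0163

The overall survival probability is (1 − 0.6814) × (1 − 0.6745) × (1 − 0.6209) × (1 − 0.5862).
= 0.3186 × 0.3255 × 0.3791 × 0.4138 = 0.016268.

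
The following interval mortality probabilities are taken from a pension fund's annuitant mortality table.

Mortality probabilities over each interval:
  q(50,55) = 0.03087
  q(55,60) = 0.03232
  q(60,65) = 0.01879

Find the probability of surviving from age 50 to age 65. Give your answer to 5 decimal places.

Survival from 50 to 65 is the product of surviving each interval: (1 − 0.03087) × (1 − 0.03232) × (1 − 0.01879).
= 0.96913 × 0.96768 × 0.98121 = 0.920186.

0.92019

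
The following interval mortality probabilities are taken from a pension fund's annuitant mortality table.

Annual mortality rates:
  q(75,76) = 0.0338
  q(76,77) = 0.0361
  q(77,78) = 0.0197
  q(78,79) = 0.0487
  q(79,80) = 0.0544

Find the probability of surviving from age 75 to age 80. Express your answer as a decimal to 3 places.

0.821

Survival from 75 to 80 is the product of surviving each interval: (1 − 0.0338) × (1 − 0.0361) × (1 − 0.0197) × (1 − 0.0487) × (1 − 0.0544).
= 0.9662 × 0.9639 × 0.9803 × 0.9513 × 0.9456 = 0.821264.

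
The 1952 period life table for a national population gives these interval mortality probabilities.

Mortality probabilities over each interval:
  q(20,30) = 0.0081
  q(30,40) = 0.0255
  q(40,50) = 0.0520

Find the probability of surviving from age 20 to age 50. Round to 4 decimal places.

Chaining the interval survival probabilities: (1 − 0.0081) × (1 − 0.0255) × (1 − 0.0520).
= 0.9919 × 0.9745 × 0.9480 = 0.916343.

0.9163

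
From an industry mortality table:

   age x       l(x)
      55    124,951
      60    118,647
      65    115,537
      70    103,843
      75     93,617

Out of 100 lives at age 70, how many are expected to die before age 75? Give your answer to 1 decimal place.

9.8

The relevant probability is 1 − 93,617/103,843 = 0.098476.
Expected number = 100 × 0.098476 = 9.8.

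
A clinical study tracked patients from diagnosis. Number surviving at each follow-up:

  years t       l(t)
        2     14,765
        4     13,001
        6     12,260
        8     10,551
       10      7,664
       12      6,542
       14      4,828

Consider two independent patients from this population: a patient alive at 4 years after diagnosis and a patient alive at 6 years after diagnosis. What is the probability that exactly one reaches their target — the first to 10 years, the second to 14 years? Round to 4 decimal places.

p₁ = l(10)/l(4) = 7,664/13,001 = 0.589493; p₂ = l(14)/l(6) = 4,828/12,260 = 0.393801.
P(exactly one) = p₁(1−p₂) + (1−p₁)p₂ = 0.357350 + 0.161658 = 0.519008.

0.5190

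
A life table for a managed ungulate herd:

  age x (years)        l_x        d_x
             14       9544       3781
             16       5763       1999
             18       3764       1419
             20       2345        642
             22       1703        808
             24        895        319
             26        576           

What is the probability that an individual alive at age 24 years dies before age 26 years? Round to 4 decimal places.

P(die before 26 | alive at 24) = 1 − l_26/l_24 = 1 − 576/895 = (319)/895 = 0.356425.

0.3564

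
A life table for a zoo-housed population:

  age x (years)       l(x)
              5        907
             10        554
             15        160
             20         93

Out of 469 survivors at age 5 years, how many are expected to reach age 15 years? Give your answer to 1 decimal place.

The relevant probability is 160/907 = 0.176406.
Expected number = 469 × 0.176406 = 82.7.

82.7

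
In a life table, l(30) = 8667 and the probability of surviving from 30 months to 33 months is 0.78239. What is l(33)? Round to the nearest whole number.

l(33) = l(30) × p = 8667 × 0.78239 = 6781.

6781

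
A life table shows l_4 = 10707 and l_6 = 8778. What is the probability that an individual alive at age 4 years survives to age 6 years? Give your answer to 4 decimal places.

The conditional survival probability is l_6/l_4 = 8778/10707 = 0.819837.

0.8198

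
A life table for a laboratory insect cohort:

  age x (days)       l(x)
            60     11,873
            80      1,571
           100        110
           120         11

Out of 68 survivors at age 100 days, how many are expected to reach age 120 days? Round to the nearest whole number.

7

The relevant probability is 11/110 = 0.100000.
Expected number = 68 × 0.100000 = 7.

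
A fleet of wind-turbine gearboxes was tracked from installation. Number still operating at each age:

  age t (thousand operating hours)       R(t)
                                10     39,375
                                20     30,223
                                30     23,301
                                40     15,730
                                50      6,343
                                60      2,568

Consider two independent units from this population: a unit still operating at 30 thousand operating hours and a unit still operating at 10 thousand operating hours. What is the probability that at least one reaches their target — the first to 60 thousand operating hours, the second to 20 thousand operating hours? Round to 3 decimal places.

p₁ = R(60)/R(30) = 2,568/23,301 = 0.110210; p₂ = R(20)/R(10) = 30,223/39,375 = 0.767568.
P(at least one) = 1 − (1−p₁)(1−p₂) = 1 − 0.889790 × 0.232432 = 0.793184.

0.793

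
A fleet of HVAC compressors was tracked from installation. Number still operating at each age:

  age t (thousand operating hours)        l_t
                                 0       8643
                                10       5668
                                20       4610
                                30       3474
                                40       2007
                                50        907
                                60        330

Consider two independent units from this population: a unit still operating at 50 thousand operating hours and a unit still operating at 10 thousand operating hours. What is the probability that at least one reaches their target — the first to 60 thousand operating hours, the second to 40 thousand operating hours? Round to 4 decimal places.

0.5891

p₁ = l_60/l_50 = 330/907 = 0.363837; p₂ = l_40/l_10 = 2007/5668 = 0.354093.
P(at least one) = 1 − (1−p₁)(1−p₂) = 1 − 0.636163 × 0.645907 = 0.589098.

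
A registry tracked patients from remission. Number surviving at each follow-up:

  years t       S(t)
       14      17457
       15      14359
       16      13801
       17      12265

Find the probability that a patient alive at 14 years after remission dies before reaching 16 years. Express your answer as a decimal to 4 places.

P(die before 16 | alive at 14) = 1 − S(16)/S(14) = 1 − 13801/17457 = (3656)/17457 = 0.209429.

0.2094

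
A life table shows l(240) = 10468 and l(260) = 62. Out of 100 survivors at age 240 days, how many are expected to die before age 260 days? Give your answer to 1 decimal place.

99.4

The relevant probability is 1 − 62/10468 = 0.994077.
Expected number = 100 × 0.994077 = 99.4.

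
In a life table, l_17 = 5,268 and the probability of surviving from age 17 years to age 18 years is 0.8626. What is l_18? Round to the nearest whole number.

4544

l_18 = l_17 × p = 5,268 × 0.8626 = 4544.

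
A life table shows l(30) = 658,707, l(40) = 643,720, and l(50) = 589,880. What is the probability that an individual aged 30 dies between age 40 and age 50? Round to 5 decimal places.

0.08174

This is the probability of reaching 40 but not 50, conditional on being alive at 30: (l(40) − l(50)) / l(30).
= (643,720 − 589,880) / 658,707 = 53,840 / 658,707 = 0.081736.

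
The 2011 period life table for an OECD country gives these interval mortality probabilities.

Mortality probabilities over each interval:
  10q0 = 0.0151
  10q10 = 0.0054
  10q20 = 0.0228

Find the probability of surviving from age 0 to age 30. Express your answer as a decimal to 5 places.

0.95725

Chaining the interval survival probabilities: (1 − 0.0151) × (1 − 0.0054) × (1 − 0.0228).
= 0.9849 × 0.9946 × 0.9772 = 0.957247.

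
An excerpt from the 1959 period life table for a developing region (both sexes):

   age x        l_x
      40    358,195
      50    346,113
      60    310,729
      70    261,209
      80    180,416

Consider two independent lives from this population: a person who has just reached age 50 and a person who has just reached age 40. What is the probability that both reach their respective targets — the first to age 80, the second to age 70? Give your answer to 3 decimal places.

p₁ = l_80/l_50 = 180,416/346,113 = 0.521263; p₂ = l_70/l_40 = 261,209/358,195 = 0.729237.
P(both) = p₁ × p₂ = 0.521263 × 0.729237 = 0.380124.

0.380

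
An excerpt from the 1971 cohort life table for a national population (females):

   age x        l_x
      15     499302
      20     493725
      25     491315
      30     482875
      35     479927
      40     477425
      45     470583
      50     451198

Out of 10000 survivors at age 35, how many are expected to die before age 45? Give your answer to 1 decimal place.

The relevant probability is 1 − 470583/479927 = 0.019470.
Expected number = 10000 × 0.019470 = 194.7.

194.7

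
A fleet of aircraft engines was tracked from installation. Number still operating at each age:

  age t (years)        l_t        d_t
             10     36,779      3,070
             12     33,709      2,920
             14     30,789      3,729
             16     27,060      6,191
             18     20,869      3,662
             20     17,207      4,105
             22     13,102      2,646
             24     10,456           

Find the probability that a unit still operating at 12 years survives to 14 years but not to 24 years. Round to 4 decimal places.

0.6032

This is the probability of reaching 14 but not 24, conditional on being operational at 12: (l_14 − l_24) / l_12.
= (30,789 − 10,456) / 33,709 = 20,333 / 33,709 = 0.603192.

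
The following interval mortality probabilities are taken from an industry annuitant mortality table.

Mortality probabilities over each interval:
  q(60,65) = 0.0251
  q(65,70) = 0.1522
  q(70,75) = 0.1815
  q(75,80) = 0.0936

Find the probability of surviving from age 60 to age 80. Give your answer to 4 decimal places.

0.6132

Chaining the interval survival probabilities: (1 − 0.0251) × (1 − 0.1522) × (1 − 0.1815) × (1 − 0.0936).
= 0.9749 × 0.8478 × 0.8185 × 0.9064 = 0.613186.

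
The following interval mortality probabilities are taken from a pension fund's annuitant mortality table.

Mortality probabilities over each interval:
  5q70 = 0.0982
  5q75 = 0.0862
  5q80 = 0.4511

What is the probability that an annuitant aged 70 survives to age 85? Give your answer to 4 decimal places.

Chaining the interval survival probabilities: (1 − 0.0982) × (1 − 0.0862) × (1 − 0.4511).
= 0.9018 × 0.9138 × 0.5489 = 0.452329.

0.4523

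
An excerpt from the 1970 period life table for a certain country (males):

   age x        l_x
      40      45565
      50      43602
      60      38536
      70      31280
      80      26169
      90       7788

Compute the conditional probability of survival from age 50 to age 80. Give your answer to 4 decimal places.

We want 30p50 = l_80/l_50.
The conditional survival probability is l_80/l_50 = 26169/43602 = 0.600179.

0.6002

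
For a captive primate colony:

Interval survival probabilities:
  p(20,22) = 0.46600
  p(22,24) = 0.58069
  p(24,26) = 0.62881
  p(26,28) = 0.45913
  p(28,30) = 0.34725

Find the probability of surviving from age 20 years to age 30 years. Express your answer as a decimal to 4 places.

Survival from 20 to 30 is the product of surviving each interval: 0.46600 × 0.58069 × 0.62881 × 0.45913 × 0.34725.
= 0.027129.

0.0271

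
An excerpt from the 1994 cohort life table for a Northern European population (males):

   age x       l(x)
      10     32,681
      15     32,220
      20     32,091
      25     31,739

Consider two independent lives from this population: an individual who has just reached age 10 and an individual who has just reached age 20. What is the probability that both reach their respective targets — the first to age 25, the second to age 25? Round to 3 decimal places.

0.961

p₁ = l(25)/l(10) = 31,739/32,681 = 0.971176; p₂ = l(25)/l(20) = 31,739/32,091 = 0.989031.
P(both) = p₁ × p₂ = 0.971176 × 0.989031 = 0.960523.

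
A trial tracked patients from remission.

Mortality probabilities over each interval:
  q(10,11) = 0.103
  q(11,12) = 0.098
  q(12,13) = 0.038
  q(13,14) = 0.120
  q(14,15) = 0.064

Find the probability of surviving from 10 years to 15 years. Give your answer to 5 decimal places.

The overall survival probability is (1 − 0.103) × (1 − 0.098) × (1 − 0.038) × (1 − 0.120) × (1 − 0.064).
= 0.897 × 0.902 × 0.962 × 0.880 × 0.936 = 0.641110.

0.64111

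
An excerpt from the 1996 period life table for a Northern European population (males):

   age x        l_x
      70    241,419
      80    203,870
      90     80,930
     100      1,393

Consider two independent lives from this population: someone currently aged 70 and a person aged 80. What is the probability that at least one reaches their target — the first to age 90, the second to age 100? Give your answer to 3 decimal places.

0.340

p₁ = l_90/l_70 = 80,930/241,419 = 0.335226; p₂ = l_100/l_80 = 1,393/203,870 = 0.006833.
P(at least one) = 1 − (1−p₁)(1−p₂) = 1 − 0.664774 × 0.993167 = 0.339768.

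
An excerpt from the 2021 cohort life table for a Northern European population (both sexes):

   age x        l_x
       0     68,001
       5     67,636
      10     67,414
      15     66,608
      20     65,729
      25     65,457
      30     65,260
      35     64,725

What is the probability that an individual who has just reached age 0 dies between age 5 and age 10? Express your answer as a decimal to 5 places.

0.00326

This is the probability of reaching 5 but not 10, conditional on being alive at 0: (l_5 − l_10) / l_0.
= (67,636 − 67,414) / 68,001 = 222 / 68,001 = 0.003265.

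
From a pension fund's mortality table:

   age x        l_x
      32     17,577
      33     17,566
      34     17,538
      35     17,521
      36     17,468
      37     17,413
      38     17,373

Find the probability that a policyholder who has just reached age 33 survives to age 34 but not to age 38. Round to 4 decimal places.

This is the probability of reaching 34 but not 38, conditional on being alive at 33: (l_34 − l_38) / l_33.
= (17,538 − 17,373) / 17,566 = 165 / 17,566 = 0.009393.

0.0094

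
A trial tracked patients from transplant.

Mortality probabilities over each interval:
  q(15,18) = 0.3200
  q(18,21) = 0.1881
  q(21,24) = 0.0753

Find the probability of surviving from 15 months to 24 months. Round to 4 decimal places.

The overall survival probability is (1 − 0.3200) × (1 − 0.1881) × (1 − 0.0753).
= 0.6800 × 0.8119 × 0.9247 = 0.510519.

0.5105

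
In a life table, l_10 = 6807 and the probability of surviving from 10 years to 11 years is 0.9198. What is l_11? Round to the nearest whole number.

l_11 = l_10 × p = 6807 × 0.9198 = 6261.

6261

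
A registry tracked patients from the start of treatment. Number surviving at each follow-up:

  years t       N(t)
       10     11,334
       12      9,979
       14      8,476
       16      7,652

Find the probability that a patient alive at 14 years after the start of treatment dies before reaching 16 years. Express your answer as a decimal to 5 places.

0.09722

P(die before 16 | alive at 14) = 1 − N(16)/N(14) = 1 − 7,652/8,476 = (824)/8,476 = 0.097216.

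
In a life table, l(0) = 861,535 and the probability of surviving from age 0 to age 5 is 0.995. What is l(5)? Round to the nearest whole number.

l(5) = l(0) × p = 861,535 × 0.995 = 857227.

857227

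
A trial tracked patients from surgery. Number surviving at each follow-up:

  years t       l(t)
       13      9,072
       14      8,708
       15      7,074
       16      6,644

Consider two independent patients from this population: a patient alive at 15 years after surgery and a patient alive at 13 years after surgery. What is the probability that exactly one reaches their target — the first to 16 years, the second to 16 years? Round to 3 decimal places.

0.296

p₁ = l(16)/l(15) = 6,644/7,074 = 0.939214; p₂ = l(16)/l(13) = 6,644/9,072 = 0.732363.
P(exactly one) = p₁(1−p₂) + (1−p₁)p₂ = 0.251368 + 0.044517 = 0.295886.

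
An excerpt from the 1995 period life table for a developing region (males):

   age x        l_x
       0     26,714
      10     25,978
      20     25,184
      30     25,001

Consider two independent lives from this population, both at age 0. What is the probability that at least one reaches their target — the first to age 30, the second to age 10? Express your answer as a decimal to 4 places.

p₁ = l_30/l_0 = 25,001/26,714 = 0.935876; p₂ = l_10/l_0 = 25,978/26,714 = 0.972449.
P(at least one) = 1 − (1−p₁)(1−p₂) = 1 − 0.064124 × 0.027551 = 0.998233.

0.9982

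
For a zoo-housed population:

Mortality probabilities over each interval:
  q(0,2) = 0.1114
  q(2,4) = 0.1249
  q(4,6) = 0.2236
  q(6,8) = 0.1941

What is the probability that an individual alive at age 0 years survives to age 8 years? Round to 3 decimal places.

The overall survival probability is (1 − 0.1114) × (1 − 0.1249) × (1 − 0.2236) × (1 − 0.1941).
= 0.8886 × 0.8751 × 0.7764 × 0.8059 = 0.486554.

0.487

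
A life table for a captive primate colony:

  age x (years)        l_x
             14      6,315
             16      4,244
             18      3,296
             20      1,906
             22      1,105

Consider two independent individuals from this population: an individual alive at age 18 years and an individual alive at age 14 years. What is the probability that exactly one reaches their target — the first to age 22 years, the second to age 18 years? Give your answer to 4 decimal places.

0.5072

p₁ = l_22/l_18 = 1,105/3,296 = 0.335255; p₂ = l_18/l_14 = 3,296/6,315 = 0.521932.
P(exactly one) = p₁(1−p₂) + (1−p₁)p₂ = 0.160275 + 0.346952 = 0.507226.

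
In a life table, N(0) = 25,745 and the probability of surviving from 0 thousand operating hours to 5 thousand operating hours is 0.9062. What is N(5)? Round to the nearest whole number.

N(5) = N(0) × p = 25,745 × 0.9062 = 23330.

23330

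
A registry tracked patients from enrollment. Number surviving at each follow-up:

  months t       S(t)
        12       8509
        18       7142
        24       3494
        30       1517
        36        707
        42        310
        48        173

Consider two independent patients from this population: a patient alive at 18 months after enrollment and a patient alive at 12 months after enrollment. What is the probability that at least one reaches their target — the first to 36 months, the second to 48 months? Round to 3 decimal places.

p₁ = S(36)/S(18) = 707/7142 = 0.098992; p₂ = S(48)/S(12) = 173/8509 = 0.020331.
P(at least one) = 1 − (1−p₁)(1−p₂) = 1 − 0.901008 × 0.979669 = 0.117310.

0.117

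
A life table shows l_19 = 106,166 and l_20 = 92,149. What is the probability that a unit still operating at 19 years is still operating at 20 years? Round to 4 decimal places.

0.8680

The conditional survival probability is l_20/l_19 = 92,149/106,166 = 0.867971.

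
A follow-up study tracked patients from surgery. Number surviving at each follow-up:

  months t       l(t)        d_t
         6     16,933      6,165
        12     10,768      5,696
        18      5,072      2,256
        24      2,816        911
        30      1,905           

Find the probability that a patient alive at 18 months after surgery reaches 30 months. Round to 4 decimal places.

The conditional survival probability is l(30)/l(18) = 1,905/5,072 = 0.375591.

0.3756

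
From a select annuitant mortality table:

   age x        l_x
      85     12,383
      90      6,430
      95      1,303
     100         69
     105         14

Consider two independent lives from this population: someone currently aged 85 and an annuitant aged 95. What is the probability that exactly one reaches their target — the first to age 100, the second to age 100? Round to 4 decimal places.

0.0579

p₁ = l_100/l_85 = 69/12,383 = 0.005572; p₂ = l_100/l_95 = 69/1,303 = 0.052955.
P(exactly one) = p₁(1−p₂) + (1−p₁)p₂ = 0.005277 + 0.052660 = 0.057937.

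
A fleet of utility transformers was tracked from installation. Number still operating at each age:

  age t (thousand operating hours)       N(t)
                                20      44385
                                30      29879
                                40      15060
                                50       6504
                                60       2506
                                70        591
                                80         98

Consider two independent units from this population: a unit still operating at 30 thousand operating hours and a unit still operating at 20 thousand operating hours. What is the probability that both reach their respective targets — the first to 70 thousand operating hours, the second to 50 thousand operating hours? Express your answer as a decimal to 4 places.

p₁ = N(70)/N(30) = 591/29879 = 0.019780; p₂ = N(50)/N(20) = 6504/44385 = 0.146536.
P(both) = p₁ × p₂ = 0.019780 × 0.146536 = 0.002898.

0.0029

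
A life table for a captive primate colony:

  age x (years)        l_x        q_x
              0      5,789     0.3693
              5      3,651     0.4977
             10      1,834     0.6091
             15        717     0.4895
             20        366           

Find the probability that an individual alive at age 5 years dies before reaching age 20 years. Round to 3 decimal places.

0.900

P(die before 20 | alive at 5) = 1 − l_20/l_5 = 1 − 366/3,651 = (3,285)/3,651 = 0.899753.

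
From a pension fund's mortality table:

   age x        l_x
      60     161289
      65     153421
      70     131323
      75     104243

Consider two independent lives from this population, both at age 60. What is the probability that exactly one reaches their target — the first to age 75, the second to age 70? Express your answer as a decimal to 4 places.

p₁ = l_75/l_60 = 104243/161289 = 0.646312; p₂ = l_70/l_60 = 131323/161289 = 0.814209.
P(exactly one) = p₁(1−p₂) + (1−p₁)p₂ = 0.120079 + 0.287976 = 0.408055.

0.4081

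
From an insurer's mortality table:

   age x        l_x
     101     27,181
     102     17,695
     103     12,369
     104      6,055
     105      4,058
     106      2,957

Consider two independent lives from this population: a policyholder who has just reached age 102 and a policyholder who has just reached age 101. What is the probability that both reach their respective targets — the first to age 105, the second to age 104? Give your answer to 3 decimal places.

0.051

p₁ = l_105/l_102 = 4,058/17,695 = 0.229330; p₂ = l_104/l_101 = 6,055/27,181 = 0.222766.
P(both) = p₁ × p₂ = 0.229330 × 0.222766 = 0.051087.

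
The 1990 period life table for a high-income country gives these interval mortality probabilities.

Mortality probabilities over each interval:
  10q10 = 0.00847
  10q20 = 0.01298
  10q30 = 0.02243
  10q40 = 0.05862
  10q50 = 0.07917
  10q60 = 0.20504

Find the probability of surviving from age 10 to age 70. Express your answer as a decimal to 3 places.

Survival from 10 to 70 is the product of surviving each interval: (1 − 0.00847) × (1 − 0.01298) × (1 − 0.02243) × (1 − 0.05862) × (1 − 0.07917) × (1 − 0.20504).
= 0.99153 × 0.98702 × 0.97757 × 0.94138 × 0.92083 × 0.79496 = 0.659279.

0.659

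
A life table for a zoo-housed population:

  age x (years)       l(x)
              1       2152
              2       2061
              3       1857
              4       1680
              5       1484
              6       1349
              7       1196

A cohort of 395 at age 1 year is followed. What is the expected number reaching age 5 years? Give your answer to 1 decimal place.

272.4

The relevant probability is 1484/2152 = 0.689591.
Expected number = 395 × 0.689591 = 272.4.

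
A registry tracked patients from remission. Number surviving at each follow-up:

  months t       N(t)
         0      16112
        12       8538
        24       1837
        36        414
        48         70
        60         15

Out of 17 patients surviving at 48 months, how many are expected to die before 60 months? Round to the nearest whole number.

13

The relevant probability is 1 − 15/70 = 0.785714.
Expected number = 17 × 0.785714 = 13.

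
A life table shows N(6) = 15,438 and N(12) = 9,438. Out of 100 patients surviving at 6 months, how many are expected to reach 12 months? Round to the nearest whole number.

61

The relevant probability is 9,438/15,438 = 0.611349.
Expected number = 100 × 0.611349 = 61.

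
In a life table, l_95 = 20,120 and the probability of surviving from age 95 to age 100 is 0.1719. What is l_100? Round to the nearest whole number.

l_100 = l_95 × p = 20,120 × 0.1719 = 3459.

3459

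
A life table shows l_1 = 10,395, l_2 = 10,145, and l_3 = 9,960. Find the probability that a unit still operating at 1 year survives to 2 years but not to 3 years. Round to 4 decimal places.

0.0178

This is the probability of reaching 2 but not 3, conditional on being operational at 1: (l_2 − l_3) / l_1.
= (10,145 − 9,960) / 10,395 = 185 / 10,395 = 0.017797.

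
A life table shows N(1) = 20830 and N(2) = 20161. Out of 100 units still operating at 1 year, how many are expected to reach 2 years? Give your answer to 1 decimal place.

The relevant probability is 20161/20830 = 0.967883.
Expected number = 100 × 0.967883 = 96.8.

96.8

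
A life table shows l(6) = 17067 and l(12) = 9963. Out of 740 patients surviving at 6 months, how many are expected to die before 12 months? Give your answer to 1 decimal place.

308.0

The relevant probability is 1 − 9963/17067 = 0.416242.
Expected number = 740 × 0.416242 = 308.0.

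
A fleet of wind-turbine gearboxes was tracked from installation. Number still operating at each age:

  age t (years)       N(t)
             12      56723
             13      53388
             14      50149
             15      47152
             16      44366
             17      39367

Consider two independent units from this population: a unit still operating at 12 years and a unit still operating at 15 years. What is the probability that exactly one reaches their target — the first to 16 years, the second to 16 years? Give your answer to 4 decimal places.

0.2512

p₁ = N(16)/N(12) = 44366/56723 = 0.782152; p₂ = N(16)/N(15) = 44366/47152 = 0.940914.
P(exactly one) = p₁(1−p₂) + (1−p₁)p₂ = 0.046214 + 0.204976 = 0.251190.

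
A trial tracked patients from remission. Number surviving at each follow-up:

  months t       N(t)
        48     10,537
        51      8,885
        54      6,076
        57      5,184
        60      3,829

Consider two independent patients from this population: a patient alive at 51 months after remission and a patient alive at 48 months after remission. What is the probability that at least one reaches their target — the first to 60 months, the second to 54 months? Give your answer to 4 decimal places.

0.7591

p₁ = N(60)/N(51) = 3,829/8,885 = 0.430951; p₂ = N(54)/N(48) = 6,076/10,537 = 0.576635.
P(at least one) = 1 − (1−p₁)(1−p₂) = 1 − 0.569049 × 0.423365 = 0.759085.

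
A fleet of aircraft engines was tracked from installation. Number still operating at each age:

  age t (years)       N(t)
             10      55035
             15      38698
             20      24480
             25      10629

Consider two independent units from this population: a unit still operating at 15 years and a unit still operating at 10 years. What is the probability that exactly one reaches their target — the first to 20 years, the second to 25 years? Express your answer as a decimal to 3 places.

0.581

p₁ = N(20)/N(15) = 24480/38698 = 0.632591; p₂ = N(25)/N(10) = 10629/55035 = 0.193132.
P(exactly one) = p₁(1−p₂) + (1−p₁)p₂ = 0.510417 + 0.070958 = 0.581376.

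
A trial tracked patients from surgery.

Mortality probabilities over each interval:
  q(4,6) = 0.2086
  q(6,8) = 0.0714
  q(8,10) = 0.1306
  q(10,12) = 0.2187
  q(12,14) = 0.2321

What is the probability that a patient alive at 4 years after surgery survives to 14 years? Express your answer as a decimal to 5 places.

P(survive 4→14) = (1 − 0.2086) × (1 − 0.0714) × (1 − 0.1306) × (1 − 0.2187) × (1 − 0.2321).
= 0.7914 × 0.9286 × 0.8694 × 0.7813 × 0.7679 = 0.383325.

0.38332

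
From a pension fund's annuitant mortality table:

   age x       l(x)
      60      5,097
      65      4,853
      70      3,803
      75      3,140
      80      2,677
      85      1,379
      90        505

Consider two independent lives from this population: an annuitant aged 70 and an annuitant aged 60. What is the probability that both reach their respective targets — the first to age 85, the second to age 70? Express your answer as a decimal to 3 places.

p₁ = l(85)/l(70) = 1,379/3,803 = 0.362608; p₂ = l(70)/l(60) = 3,803/5,097 = 0.746125.
P(both) = p₁ × p₂ = 0.362608 × 0.746125 = 0.270551.

0.271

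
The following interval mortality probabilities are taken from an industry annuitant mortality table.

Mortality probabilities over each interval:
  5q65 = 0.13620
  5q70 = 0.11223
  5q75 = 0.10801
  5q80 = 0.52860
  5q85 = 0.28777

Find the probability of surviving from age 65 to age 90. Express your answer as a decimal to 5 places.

0.22966

25p65 = (1 − 0.13620) × (1 − 0.11223) × (1 − 0.10801) × (1 − 0.52860) × (1 − 0.28777).
= 0.86380 × 0.88777 × 0.89199 × 0.47140 × 0.71223 = 0.229659.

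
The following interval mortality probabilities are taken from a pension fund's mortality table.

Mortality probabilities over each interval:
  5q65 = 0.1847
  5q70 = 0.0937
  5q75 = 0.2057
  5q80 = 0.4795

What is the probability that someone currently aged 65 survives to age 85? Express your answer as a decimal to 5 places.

20p65 = (1 − 0.1847) × (1 − 0.0937) × (1 − 0.2057) × (1 − 0.4795).
= 0.8153 × 0.9063 × 0.7943 × 0.5205 = 0.305488.

0.30549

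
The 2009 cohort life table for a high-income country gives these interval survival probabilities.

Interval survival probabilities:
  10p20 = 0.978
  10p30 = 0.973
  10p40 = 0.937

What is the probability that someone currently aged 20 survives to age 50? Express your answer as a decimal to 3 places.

The overall survival probability is 0.978 × 0.973 × 0.937.
= 0.891644.

0.892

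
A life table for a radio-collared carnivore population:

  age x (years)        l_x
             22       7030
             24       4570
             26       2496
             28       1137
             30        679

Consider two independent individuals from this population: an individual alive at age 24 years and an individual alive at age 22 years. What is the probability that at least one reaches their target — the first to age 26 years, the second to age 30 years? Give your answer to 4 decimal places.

0.5900

p₁ = l_26/l_24 = 2496/4570 = 0.546171; p₂ = l_30/l_22 = 679/7030 = 0.096586.
P(at least one) = 1 − (1−p₁)(1−p₂) = 1 − 0.453829 × 0.903414 = 0.590005.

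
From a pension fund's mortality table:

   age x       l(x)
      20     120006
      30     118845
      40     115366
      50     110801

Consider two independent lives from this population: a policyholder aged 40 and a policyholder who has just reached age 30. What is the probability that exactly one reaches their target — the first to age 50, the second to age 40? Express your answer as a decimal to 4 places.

p₁ = l(50)/l(40) = 110801/115366 = 0.960430; p₂ = l(40)/l(30) = 115366/118845 = 0.970727.
P(exactly one) = p₁(1−p₂) + (1−p₁)p₂ = 0.028115 + 0.038412 = 0.066526.

0.0665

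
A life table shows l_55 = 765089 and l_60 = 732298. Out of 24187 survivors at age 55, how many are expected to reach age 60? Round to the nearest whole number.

23150

The relevant probability is 732298/765089 = 0.957141.
Expected number = 24187 × 0.957141 = 23150.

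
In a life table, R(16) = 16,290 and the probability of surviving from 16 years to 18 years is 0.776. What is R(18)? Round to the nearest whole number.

12641

R(18) = R(16) × p = 16,290 × 0.776 = 12641.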